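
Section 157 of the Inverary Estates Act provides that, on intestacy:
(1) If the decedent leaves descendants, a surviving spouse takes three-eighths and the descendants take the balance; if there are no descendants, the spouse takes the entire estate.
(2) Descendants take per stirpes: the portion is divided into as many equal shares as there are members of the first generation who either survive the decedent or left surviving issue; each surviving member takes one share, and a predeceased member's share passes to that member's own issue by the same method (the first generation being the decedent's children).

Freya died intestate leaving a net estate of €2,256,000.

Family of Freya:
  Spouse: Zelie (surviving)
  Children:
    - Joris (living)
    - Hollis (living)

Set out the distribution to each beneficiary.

Zelie takes three-eighths of €2,256,000 = €846,000. The remaining €1,410,000 passes to the descendants.
The descendants' portion (€1,410,000) is divided into 2 shares of €705,000: Joris and Hollis each take €705,000.

Zelie: €846,000; Joris: €705,000; Hollis: €705,000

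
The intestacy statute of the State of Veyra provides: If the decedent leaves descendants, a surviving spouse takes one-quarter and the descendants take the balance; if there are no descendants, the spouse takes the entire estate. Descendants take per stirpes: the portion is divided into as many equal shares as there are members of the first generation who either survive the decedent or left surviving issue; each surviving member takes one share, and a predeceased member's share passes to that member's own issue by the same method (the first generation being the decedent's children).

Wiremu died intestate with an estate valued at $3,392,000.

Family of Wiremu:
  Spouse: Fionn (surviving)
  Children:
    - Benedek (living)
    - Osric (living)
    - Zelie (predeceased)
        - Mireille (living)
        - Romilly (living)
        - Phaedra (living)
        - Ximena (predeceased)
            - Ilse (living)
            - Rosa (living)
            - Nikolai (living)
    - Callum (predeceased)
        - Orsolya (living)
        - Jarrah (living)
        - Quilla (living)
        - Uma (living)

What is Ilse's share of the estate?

Ilse receives $53,000.

Fionn takes one-quarter of $3,392,000 = $848,000. The remaining $2,544,000 passes to the descendants.
The descendants' portion ($2,544,000) is divided into 4 shares of $636,000: Benedek and Osric each take $636,000; Zelie's $636,000 share passes to Zelie's issue; Callum's $636,000 share passes to Callum's issue.
Zelie's share ($636,000) is divided into 4 shares of $159,000: Mireille, Romilly, and Phaedra each take $159,000; Ximena's $159,000 share passes to Ximena's issue.
Ximena's share ($159,000) is divided into 3 shares of $53,000: Ilse, Rosa, and Nikolai each take $53,000.
Callum's share ($636,000) is divided into 4 shares of $159,000: Orsolya, Jarrah, Quilla, and Uma each take $159,000.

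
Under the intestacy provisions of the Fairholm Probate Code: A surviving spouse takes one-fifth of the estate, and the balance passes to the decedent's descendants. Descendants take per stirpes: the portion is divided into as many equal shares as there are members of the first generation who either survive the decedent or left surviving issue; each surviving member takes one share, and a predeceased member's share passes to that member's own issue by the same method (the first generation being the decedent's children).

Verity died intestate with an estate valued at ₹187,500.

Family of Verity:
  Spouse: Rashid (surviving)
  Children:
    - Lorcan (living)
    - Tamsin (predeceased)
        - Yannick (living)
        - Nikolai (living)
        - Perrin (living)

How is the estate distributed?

Rashid takes one-fifth of ₹187,500 = ₹37,500. The remaining ₹150,000 passes to the descendants.
The descendants' portion (₹150,000) is divided into 2 shares of ₹75,000: Lorcan takes ₹75,000; Tamsin's ₹75,000 share passes to Tamsin's issue.
Tamsin's share (₹75,000) is divided into 3 shares of ₹25,000: Yannick, Nikolai, and Perrin each take ₹25,000.

Rashid: ₹37,500; Lorcan: ₹75,000; Yannick: ₹25,000; Nikolai: ₹25,000; Perrin: ₹25,000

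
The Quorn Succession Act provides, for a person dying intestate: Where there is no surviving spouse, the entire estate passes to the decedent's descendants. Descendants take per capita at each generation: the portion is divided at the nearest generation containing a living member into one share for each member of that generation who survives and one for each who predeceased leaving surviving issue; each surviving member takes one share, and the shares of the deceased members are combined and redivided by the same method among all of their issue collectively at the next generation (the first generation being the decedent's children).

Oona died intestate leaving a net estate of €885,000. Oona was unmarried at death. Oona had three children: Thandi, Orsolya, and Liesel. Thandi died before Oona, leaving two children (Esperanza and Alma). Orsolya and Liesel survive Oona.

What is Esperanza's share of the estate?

The entire €885,000 passes to the descendants.
That amount (€885,000) is divided at the children's generation into 3 shares of €295,000. Orsolya and Liesel each take €295,000. The remaining share for the deceased Thandi (€295,000) is carried to the next generation.
That pool (€295,000) is divided at the grandchildren's generation equally among Esperanza and Alma: €147,500 each.

Esperanza receives €147,500.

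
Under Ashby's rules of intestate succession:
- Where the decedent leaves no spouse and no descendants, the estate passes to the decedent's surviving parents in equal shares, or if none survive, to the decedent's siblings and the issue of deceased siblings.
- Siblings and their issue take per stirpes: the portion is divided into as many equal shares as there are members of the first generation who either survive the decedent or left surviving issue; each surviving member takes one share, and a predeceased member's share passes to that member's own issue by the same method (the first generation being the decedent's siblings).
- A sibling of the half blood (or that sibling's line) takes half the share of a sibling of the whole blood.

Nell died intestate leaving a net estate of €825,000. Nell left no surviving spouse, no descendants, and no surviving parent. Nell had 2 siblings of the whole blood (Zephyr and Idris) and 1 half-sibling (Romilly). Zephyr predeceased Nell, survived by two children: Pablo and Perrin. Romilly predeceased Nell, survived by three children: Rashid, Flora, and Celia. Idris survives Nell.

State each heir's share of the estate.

Pablo: €165,000; Perrin: €165,000; Rashid: €55,000; Flora: €55,000; Celia: €55,000; Idris: €330,000

The entire €825,000 passes to the siblings and their issue.
Counting each half-blood sibling's line as half a unit, there are 5/2 units in €825,000, so one unit is €330,000. Whole-blood lines (Zephyr and Idris) take €330,000 each; half-blood lines (Romilly) take €165,000 each.
Zephyr's share (€330,000) is divided into 2 shares of €165,000: Pablo and Perrin each take €165,000.
Romilly's share (€165,000) is divided into 3 shares of €55,000: Rashid, Flora, and Celia each take €55,000.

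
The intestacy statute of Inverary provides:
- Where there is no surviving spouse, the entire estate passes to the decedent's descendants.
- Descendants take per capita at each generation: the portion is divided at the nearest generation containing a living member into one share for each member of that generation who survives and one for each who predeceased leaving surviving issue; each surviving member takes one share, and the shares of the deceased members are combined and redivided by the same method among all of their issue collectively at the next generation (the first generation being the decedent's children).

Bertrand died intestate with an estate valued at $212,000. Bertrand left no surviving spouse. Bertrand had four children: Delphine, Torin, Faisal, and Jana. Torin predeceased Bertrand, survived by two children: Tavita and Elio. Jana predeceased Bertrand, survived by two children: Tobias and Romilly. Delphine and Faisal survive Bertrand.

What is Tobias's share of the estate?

The entire $212,000 passes to the descendants.
That amount ($212,000) is divided at the children's generation into 4 shares of $53,000. Delphine and Faisal each take $53,000. The 2 shares of the deceased (Torin and Jana) are combined into a pool of $106,000.
That pool ($106,000) is divided at the grandchildren's generation equally among Tavita, Elio, Tobias, and Romilly: $26,500 each.

Tobias receives $26,500.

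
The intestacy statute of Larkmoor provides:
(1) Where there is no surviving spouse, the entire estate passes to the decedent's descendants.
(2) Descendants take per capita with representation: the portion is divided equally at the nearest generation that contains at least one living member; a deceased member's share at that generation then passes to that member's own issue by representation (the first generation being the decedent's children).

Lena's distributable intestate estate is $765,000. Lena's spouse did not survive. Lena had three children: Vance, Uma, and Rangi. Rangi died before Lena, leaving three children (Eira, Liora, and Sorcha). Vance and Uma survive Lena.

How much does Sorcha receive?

The entire $765,000 passes to the descendants.
That amount ($765,000) is divided into 3 shares of $255,000: Vance and Uma each take $255,000; Rangi's $255,000 share passes to Rangi's issue.
Rangi's share ($255,000) is divided into 3 shares of $85,000: Eira, Liora, and Sorcha each take $85,000.

Sorcha receives $85,000.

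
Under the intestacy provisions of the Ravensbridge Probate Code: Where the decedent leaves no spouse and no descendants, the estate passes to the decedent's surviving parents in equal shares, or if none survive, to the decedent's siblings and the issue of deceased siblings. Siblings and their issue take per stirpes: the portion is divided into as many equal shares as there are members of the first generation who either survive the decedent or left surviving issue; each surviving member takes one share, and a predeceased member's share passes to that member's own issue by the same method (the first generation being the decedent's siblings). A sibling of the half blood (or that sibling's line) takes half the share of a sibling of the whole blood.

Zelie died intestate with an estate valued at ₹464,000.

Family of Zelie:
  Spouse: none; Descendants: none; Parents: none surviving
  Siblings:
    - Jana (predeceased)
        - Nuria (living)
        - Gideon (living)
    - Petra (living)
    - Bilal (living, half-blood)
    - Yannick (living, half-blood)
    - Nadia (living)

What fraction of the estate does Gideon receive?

The entire ₹464,000 passes to the siblings and their issue.
Counting each half-blood sibling's line as half a unit, there are 4 units in ₹464,000, so one unit is ₹116,000. Whole-blood lines (Jana, Petra, and Nadia) take ₹116,000 each; half-blood lines (Bilal and Yannick) take ₹58,000 each.
Jana's share (₹116,000) is divided into 2 shares of ₹58,000: Nuria and Gideon each take ₹58,000.

Gideon receives 1/8 of the estate.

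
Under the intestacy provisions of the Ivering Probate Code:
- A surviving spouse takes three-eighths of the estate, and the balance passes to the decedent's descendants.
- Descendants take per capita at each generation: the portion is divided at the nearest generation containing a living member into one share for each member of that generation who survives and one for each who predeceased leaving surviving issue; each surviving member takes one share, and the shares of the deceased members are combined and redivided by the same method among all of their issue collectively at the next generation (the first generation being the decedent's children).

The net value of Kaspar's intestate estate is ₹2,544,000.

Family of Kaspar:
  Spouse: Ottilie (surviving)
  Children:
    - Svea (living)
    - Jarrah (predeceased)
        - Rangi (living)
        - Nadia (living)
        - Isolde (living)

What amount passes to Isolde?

Ottilie takes three-eighths of ₹2,544,000 = ₹954,000. The remaining ₹1,590,000 passes to the descendants.
The descendants' portion (₹1,590,000) is divided at the children's generation into 2 shares of ₹795,000. Svea takes ₹795,000. The remaining share for the deceased Jarrah (₹795,000) is carried to the next generation.
That pool (₹795,000) is divided at the grandchildren's generation equally among Rangi, Nadia, and Isolde: ₹265,000 each.

Isolde receives ₹265,000.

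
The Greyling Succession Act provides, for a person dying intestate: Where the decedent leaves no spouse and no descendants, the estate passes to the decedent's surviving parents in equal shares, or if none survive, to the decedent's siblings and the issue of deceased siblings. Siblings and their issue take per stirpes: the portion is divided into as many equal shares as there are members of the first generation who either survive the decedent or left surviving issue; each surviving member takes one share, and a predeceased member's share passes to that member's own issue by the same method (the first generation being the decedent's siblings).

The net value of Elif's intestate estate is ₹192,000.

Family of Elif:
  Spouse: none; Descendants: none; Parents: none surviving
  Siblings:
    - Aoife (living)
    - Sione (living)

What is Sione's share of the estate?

The entire ₹192,000 passes to the siblings and their issue.
That amount (₹192,000) is divided into 2 shares of ₹96,000: Aoife and Sione each take ₹96,000.

Sione receives ₹96,000.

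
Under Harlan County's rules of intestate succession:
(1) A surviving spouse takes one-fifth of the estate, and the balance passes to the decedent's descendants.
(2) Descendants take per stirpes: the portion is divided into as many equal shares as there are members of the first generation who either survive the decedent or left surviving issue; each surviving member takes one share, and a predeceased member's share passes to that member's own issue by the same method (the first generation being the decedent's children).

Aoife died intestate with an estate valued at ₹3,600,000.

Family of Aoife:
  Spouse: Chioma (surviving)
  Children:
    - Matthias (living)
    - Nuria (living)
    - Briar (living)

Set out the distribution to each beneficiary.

Chioma: ₹720,000; Matthias: ₹960,000; Nuria: ₹960,000; Briar: ₹960,000

Chioma takes one-fifth of ₹3,600,000 = ₹720,000. The remaining ₹2,880,000 passes to the descendants.
The descendants' portion (₹2,880,000) is divided into 3 shares of ₹960,000: Matthias, Nuria, and Briar each take ₹960,000.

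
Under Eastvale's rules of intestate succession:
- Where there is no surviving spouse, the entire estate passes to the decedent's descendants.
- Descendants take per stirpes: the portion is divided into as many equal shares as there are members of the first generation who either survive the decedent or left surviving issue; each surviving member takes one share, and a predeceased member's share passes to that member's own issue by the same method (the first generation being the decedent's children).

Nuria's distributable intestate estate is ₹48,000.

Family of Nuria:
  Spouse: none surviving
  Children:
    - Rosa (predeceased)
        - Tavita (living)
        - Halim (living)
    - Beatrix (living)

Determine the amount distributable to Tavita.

The entire ₹48,000 passes to the descendants.
That amount (₹48,000) is divided into 2 shares of ₹24,000: Beatrix takes ₹24,000; Rosa's ₹24,000 share passes to Rosa's issue.
Rosa's share (₹24,000) is divided into 2 shares of ₹12,000: Tavita and Halim each take ₹12,000.

Tavita receives ₹12,000.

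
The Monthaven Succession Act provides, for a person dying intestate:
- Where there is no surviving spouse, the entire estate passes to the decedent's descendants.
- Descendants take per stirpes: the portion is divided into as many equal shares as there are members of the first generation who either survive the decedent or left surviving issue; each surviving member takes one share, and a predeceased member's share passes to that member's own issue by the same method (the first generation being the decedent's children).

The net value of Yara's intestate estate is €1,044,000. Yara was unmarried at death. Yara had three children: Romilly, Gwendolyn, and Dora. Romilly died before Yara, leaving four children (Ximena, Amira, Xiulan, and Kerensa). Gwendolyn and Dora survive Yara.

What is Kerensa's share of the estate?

Kerensa receives €87,000.

The entire €1,044,000 passes to the descendants.
That amount (€1,044,000) is divided into 3 shares of €348,000: Gwendolyn and Dora each take €348,000; Romilly's €348,000 share passes to Romilly's issue.
Romilly's share (€348,000) is divided into 4 shares of €87,000: Ximena, Amira, Xiulan, and Kerensa each take €87,000.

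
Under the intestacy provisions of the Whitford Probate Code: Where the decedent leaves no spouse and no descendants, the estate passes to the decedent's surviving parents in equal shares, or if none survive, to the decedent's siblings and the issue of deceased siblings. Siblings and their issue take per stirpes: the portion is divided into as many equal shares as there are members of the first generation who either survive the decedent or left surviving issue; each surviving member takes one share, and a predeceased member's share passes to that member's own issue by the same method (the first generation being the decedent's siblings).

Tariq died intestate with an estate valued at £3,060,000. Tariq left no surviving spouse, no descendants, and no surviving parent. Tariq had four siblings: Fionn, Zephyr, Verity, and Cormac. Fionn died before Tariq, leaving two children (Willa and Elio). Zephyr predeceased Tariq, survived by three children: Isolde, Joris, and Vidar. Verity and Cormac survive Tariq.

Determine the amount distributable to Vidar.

Vidar receives £255,000.

The entire £3,060,000 passes to the siblings and their issue.
That amount (£3,060,000) is divided into 4 shares of £765,000: Verity and Cormac each take £765,000; Fionn's £765,000 share passes to Fionn's issue; Zephyr's £765,000 share passes to Zephyr's issue.
Fionn's share (£765,000) is divided into 2 shares of £382,500: Willa and Elio each take £382,500.
Zephyr's share (£765,000) is divided into 3 shares of £255,000: Isolde, Joris, and Vidar each take £255,000.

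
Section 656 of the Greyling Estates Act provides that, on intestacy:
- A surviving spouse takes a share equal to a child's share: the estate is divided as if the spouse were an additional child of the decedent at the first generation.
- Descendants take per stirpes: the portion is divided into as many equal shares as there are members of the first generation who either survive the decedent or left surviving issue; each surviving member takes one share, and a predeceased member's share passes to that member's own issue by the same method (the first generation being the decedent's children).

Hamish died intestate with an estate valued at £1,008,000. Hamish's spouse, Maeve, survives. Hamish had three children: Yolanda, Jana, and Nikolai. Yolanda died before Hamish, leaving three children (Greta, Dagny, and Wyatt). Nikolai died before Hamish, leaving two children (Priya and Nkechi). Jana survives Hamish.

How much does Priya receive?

Priya receives £126,000.

The spouse counts as an additional share at the children's level, so there are 4 primary shares of £252,000. Maeve takes one such share (£252,000).
The children's combined portion (£756,000) is divided into 3 shares of £252,000: Jana takes £252,000; Yolanda's £252,000 share passes to Yolanda's issue; Nikolai's £252,000 share passes to Nikolai's issue.
Yolanda's share (£252,000) is divided into 3 shares of £84,000: Greta, Dagny, and Wyatt each take £84,000.
Nikolai's share (£252,000) is divided into 2 shares of £126,000: Priya and Nkechi each take £126,000.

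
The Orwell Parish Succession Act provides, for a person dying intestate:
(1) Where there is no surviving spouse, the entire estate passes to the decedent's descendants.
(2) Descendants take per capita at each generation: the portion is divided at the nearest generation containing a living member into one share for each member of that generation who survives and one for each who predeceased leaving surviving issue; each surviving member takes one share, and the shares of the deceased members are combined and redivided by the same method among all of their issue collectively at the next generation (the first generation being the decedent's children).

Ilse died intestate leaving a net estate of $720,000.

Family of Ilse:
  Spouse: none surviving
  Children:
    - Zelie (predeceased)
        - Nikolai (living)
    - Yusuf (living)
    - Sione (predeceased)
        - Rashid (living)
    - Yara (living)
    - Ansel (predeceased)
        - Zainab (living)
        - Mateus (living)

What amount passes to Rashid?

The entire $720,000 passes to the descendants.
That amount ($720,000) is divided at the children's generation into 5 shares of $144,000. Yusuf and Yara each take $144,000. The 3 shares of the deceased (Zelie, Sione, and Ansel) are combined into a pool of $432,000.
That pool ($432,000) is divided at the grandchildren's generation equally among Nikolai, Rashid, Zainab, and Mateus: $108,000 each.

Rashid receives $108,000.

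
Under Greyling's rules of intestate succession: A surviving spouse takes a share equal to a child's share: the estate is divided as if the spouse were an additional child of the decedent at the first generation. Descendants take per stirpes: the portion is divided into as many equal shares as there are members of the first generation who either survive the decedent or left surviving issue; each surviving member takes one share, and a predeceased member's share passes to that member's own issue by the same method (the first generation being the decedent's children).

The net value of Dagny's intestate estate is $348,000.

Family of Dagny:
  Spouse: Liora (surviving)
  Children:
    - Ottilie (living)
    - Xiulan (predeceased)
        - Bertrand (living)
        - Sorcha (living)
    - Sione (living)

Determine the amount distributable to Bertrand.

Bertrand receives $43,500.

The spouse counts as an additional share at the children's level, so there are 4 primary shares of $87,000. Liora takes one such share ($87,000).
The children's combined portion ($261,000) is divided into 3 shares of $87,000: Ottilie and Sione each take $87,000; Xiulan's $87,000 share passes to Xiulan's issue.
Xiulan's share ($87,000) is divided into 2 shares of $43,500: Bertrand and Sorcha each take $43,500.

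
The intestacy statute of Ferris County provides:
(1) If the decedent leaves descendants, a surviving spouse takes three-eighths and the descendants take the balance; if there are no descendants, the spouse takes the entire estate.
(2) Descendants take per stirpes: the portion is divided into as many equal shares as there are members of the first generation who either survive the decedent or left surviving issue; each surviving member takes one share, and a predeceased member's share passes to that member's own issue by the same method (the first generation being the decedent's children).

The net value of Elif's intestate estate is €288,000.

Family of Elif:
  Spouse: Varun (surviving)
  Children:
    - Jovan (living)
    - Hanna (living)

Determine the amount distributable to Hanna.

Varun takes three-eighths of €288,000 = €108,000. The remaining €180,000 passes to the descendants.
The descendants' portion (€180,000) is divided into 2 shares of €90,000: Jovan and Hanna each take €90,000.

Hanna receives €90,000.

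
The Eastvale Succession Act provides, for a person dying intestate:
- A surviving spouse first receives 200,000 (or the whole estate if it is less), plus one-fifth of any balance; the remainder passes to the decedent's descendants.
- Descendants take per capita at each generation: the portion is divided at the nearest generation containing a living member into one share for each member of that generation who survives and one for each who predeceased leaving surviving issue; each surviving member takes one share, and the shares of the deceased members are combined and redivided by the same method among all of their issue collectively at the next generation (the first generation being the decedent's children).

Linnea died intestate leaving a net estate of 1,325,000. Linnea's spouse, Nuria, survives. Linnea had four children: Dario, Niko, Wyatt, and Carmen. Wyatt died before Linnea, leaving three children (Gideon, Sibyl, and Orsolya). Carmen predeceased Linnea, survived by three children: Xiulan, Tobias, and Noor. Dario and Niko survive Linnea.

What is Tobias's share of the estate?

Nuria first takes 200,000, leaving a balance of 1,125,000. Nuria then takes one-fifth of the balance (225,000), for a total of 425,000. The remaining 900,000 passes to the descendants.
The descendants' portion (900,000) is divided at the children's generation into 4 shares of 225,000. Dario and Niko each take 225,000. The 2 shares of the deceased (Wyatt and Carmen) are combined into a pool of 450,000.
That pool (450,000) is divided at the grandchildren's generation equally among Gideon, Sibyl, Orsolya, Xiulan, Tobias, and Noor: 75,000 each.

Tobias receives 75,000.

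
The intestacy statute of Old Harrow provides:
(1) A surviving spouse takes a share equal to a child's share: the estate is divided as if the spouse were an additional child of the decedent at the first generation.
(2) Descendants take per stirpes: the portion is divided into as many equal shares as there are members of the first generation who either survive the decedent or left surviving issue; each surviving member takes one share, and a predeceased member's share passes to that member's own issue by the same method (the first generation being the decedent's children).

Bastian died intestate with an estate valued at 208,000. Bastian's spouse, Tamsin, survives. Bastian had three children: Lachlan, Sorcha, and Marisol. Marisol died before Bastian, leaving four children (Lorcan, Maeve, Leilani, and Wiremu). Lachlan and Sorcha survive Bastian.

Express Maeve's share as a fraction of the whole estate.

Maeve receives 1/16 of the estate.

The spouse counts as an additional share at the children's level, so there are 4 primary shares of 52,000. Tamsin takes one such share (52,000).
The children's combined portion (156,000) is divided into 3 shares of 52,000: Lachlan and Sorcha each take 52,000; Marisol's 52,000 share passes to Marisol's issue.
Marisol's share (52,000) is divided into 4 shares of 13,000: Lorcan, Maeve, Leilani, and Wiremu each take 13,000.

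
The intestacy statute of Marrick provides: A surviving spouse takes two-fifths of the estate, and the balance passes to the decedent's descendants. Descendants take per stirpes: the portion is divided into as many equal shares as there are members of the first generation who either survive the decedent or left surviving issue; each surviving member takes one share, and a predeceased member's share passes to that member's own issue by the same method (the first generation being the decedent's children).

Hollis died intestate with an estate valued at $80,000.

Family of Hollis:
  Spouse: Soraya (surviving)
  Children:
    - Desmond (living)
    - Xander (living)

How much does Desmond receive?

Soraya takes two-fifths of $80,000 = $32,000. The remaining $48,000 passes to the descendants.
The descendants' portion ($48,000) is divided into 2 shares of $24,000: Desmond and Xander each take $24,000.

Desmond receives $24,000.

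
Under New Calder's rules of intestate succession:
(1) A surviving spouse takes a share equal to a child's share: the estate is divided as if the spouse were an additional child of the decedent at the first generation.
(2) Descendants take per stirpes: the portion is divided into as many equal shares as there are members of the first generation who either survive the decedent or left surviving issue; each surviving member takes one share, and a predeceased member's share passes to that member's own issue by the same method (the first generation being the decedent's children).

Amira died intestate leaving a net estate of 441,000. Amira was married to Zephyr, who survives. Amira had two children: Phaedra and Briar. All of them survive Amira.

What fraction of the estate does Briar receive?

The spouse counts as an additional share at the children's level, so there are 3 primary shares of 147,000. Zephyr takes one such share (147,000).
The children's combined portion (294,000) is divided into 2 shares of 147,000: Phaedra and Briar each take 147,000.

Briar receives 1/3 of the estate.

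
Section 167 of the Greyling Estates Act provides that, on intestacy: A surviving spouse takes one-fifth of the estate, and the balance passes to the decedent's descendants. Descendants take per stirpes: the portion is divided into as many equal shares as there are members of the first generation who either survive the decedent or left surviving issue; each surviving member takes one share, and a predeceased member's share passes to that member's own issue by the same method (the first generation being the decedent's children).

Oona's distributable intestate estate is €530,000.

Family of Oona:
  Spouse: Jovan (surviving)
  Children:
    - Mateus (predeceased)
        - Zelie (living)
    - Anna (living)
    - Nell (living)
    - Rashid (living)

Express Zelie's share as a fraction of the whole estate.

Zelie receives 1/5 of the estate.

Jovan takes one-fifth of €530,000 = €106,000. The remaining €424,000 passes to the descendants.
The descendants' portion (€424,000) is divided into 4 shares of €106,000: Anna, Nell, and Rashid each take €106,000; Mateus's €106,000 share passes to Mateus's issue.
Mateus's share (€106,000) passes entirely to Zelie.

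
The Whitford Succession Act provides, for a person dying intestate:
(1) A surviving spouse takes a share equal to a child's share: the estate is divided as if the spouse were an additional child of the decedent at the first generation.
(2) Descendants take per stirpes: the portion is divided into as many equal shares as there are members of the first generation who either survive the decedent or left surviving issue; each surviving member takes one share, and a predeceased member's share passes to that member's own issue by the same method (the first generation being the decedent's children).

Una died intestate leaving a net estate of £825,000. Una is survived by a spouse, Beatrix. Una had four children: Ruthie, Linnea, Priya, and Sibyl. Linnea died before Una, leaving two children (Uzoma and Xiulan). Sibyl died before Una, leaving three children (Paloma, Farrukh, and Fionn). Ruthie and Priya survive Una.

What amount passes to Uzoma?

The spouse counts as an additional share at the children's level, so there are 5 primary shares of £165,000. Beatrix takes one such share (£165,000).
The children's combined portion (£660,000) is divided into 4 shares of £165,000: Ruthie and Priya each take £165,000; Linnea's £165,000 share passes to Linnea's issue; Sibyl's £165,000 share passes to Sibyl's issue.
Linnea's share (£165,000) is divided into 2 shares of £82,500: Uzoma and Xiulan each take £82,500.
Sibyl's share (£165,000) is divided into 3 shares of £55,000: Paloma, Farrukh, and Fionn each take £55,000.

Uzoma receives £82,500.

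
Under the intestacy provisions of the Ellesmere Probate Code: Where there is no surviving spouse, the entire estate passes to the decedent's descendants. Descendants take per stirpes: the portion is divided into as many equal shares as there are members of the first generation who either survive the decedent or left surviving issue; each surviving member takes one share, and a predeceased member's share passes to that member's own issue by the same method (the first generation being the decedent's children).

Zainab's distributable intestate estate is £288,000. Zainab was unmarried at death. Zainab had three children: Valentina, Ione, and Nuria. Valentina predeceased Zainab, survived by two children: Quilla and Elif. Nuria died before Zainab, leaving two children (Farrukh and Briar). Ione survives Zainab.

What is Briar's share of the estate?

Briar receives £48,000.

The entire £288,000 passes to the descendants.
That amount (£288,000) is divided into 3 shares of £96,000: Ione takes £96,000; Valentina's £96,000 share passes to Valentina's issue; Nuria's £96,000 share passes to Nuria's issue.
Valentina's share (£96,000) is divided into 2 shares of £48,000: Quilla and Elif each take £48,000.
Nuria's share (£96,000) is divided into 2 shares of £48,000: Farrukh and Briar each take £48,000.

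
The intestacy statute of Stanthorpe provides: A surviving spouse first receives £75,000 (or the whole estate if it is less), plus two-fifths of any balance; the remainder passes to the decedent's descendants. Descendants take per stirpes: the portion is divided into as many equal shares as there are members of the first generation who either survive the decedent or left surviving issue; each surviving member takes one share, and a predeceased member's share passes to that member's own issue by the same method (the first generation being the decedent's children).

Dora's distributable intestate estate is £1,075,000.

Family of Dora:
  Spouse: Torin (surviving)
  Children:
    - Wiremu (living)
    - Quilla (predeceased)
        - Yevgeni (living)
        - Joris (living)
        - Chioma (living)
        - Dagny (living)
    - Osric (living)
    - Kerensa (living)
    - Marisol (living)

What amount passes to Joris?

Torin first takes £75,000, leaving a balance of £1,000,000. Torin then takes two-fifths of the balance (£400,000), for a total of £475,000. The remaining £600,000 passes to the descendants.
The descendants' portion (£600,000) is divided into 5 shares of £120,000: Wiremu, Osric, Kerensa, and Marisol each take £120,000; Quilla's £120,000 share passes to Quilla's issue.
Quilla's share (£120,000) is divided into 4 shares of £30,000: Yevgeni, Joris, Chioma, and Dagny each take £30,000.

Joris receives £30,000.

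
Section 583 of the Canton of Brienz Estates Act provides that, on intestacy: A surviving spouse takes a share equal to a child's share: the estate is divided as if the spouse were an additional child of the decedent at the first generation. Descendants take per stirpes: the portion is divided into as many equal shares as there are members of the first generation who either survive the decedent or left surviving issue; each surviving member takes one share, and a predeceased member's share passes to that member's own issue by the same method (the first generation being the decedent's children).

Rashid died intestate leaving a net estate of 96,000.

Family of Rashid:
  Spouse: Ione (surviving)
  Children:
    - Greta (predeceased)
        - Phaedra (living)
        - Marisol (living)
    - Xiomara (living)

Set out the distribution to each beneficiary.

Ione: 32,000; Phaedra: 16,000; Marisol: 16,000; Xiomara: 32,000

The spouse counts as an additional share at the children's level, so there are 3 primary shares of 32,000. Ione takes one such share (32,000).
The children's combined portion (64,000) is divided into 2 shares of 32,000: Xiomara takes 32,000; Greta's 32,000 share passes to Greta's issue.
Greta's share (32,000) is divided into 2 shares of 16,000: Phaedra and Marisol each take 16,000.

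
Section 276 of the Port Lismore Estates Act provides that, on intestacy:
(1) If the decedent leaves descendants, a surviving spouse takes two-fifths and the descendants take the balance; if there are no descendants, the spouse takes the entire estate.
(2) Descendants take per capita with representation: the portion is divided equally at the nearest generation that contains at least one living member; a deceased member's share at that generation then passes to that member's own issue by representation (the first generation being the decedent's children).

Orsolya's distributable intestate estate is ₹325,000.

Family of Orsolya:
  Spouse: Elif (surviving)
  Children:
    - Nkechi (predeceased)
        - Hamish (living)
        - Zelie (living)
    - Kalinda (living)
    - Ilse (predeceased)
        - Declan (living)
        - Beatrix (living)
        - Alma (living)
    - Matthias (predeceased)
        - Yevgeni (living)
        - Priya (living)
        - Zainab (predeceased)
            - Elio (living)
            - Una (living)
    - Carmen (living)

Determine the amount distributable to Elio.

Elio receives ₹6,500.

Elif takes two-fifths of ₹325,000 = ₹130,000. The remaining ₹195,000 passes to the descendants.
The descendants' portion (₹195,000) is divided into 5 shares of ₹39,000: Kalinda and Carmen each take ₹39,000; Nkechi's ₹39,000 share passes to Nkechi's issue; Ilse's ₹39,000 share passes to Ilse's issue; Matthias's ₹39,000 share passes to Matthias's issue.
Nkechi's share (₹39,000) is divided into 2 shares of ₹19,500: Hamish and Zelie each take ₹19,500.
Ilse's share (₹39,000) is divided into 3 shares of ₹13,000: Declan, Beatrix, and Alma each take ₹13,000.
Matthias's share (₹39,000) is divided into 3 shares of ₹13,000: Yevgeni and Priya each take ₹13,000; Zainab's ₹13,000 share passes to Zainab's issue.
Zainab's share (₹13,000) is divided into 2 shares of ₹6,500: Elio and Una each take ₹6,500.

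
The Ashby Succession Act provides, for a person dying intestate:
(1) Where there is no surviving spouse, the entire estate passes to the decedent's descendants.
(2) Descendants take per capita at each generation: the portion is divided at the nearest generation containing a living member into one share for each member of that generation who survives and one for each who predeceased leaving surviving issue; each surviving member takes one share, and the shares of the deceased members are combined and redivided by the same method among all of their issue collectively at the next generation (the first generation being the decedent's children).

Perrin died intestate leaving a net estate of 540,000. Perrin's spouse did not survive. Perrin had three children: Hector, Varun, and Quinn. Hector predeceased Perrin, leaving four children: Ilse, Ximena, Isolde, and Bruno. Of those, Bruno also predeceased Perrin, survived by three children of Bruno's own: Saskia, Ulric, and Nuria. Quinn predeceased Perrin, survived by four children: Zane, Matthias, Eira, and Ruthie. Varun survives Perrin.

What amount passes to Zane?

The entire 540,000 passes to the descendants.
That amount (540,000) is divided at the children's generation into 3 shares of 180,000. Varun takes 180,000. The 2 shares of the deceased (Hector and Quinn) are combined into a pool of 360,000.
That pool (360,000) is divided at the grandchildren's generation into 8 shares of 45,000. Ilse, Ximena, Isolde, Zane, Matthias, Eira, and Ruthie each take 45,000. The remaining share for the deceased Bruno (45,000) is carried to the next generation.
That pool (45,000) is divided at the great-grandchildren's generation equally among Saskia, Ulric, and Nuria: 15,000 each.

Zane receives 45,000.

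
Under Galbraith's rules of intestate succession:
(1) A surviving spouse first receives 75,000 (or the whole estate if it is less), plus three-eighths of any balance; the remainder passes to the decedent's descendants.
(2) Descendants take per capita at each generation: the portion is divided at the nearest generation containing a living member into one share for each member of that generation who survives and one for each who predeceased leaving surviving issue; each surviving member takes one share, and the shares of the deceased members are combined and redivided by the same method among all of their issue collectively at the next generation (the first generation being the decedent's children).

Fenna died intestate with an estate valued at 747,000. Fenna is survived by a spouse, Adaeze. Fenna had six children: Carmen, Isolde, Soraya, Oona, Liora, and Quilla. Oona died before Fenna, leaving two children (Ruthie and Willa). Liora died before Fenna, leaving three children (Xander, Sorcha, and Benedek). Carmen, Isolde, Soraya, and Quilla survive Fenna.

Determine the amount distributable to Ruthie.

Adaeze first takes 75,000, leaving a balance of 672,000. Adaeze then takes three-eighths of the balance (252,000), for a total of 327,000. The remaining 420,000 passes to the descendants.
The descendants' portion (420,000) is divided at the children's generation into 6 shares of 70,000. Carmen, Isolde, Soraya, and Quilla each take 70,000. The 2 shares of the deceased (Oona and Liora) are combined into a pool of 140,000.
That pool (140,000) is divided at the grandchildren's generation equally among Ruthie, Willa, Xander, Sorcha, and Benedek: 28,000 each.

Ruthie receives 28,000.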